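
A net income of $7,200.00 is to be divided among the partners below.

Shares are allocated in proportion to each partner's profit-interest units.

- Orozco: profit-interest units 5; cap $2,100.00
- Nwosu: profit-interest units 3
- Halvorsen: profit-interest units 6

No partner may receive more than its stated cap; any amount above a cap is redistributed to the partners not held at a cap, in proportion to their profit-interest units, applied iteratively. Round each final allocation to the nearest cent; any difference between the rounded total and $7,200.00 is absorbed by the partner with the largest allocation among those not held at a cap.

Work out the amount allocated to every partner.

Total profit-interest units = 14.
Unconstrained shares: Orozco 2,571.4286; Nwosu 1,542.8571; Halvorsen 3,085.7143.
Capped: Orozco ($2,100.00); residual $5,100.00 reallocated over remaining profit-interest units 9.
Remaining shares: Nwosu 1,700.0000 → $1,700.00; Halvorsen 3,400.0000 → $3,400.00.

Orozco: $2,100.00 | Nwosu: $1,700.00 | Halvorsen: $3,400.00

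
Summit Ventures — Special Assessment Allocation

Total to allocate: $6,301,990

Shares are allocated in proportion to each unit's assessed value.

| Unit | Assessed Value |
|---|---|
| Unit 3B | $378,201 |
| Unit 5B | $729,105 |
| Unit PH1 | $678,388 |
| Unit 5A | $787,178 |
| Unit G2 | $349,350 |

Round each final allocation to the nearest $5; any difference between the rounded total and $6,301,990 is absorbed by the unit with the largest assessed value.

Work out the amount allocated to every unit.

Unit 3B: $815,620 · Unit 5B: $1,572,370 · Unit PH1: $1,462,995 · Unit 5A: $1,697,605 · Unit G2: $753,400

Assessed value total: 2,922,222.
Unrounded shares: Unit 3B 378,201/2,922,222 × $6,301,990 = 815,618.70; Unit 5B 729,105/2,922,222 × $6,301,990 = 1,572,369.39; Unit PH1 678,388/2,922,222 × $6,301,990 = 1,462,994.39; Unit 5A 787,178/2,922,222 × $6,301,990 = 1,697,608.15; Unit G2 349,350/2,922,222 × $6,301,990 = 753,399.37.
Rounded to nearest $5: Unit 3B $815,620; Unit 5B $1,572,370; Unit PH1 $1,462,995; Unit 5A $1,697,610; Unit G2 $753,400. Sum = $6,301,995.
Difference $6,301,990 − $6,301,995 = −$5 applied to largest assessed value (Unit 5A): Unit 5A becomes $1,697,605.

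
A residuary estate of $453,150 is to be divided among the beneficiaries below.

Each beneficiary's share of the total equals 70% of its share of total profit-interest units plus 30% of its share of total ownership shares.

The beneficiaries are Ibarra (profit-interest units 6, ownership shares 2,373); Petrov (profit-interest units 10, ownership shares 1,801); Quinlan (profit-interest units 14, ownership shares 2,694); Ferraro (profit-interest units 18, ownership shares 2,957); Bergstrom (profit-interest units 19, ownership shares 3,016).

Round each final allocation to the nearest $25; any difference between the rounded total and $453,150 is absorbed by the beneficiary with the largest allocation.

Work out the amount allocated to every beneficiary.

Profit-interest units total 67; ownership shares total 12,841.
Composite weights (70% profit-interest units + 30% ownership shares): Ibarra 0.1181; Petrov 0.1466; Quinlan 0.2092; Ferraro 0.2571; Bergstrom 0.2690.
Proportional shares: Ibarra 53,528.88; Petrov 66,410.84; Quinlan 94,802.46; Ferraro 116,524.40; Bergstrom 121,883.42.
At nearest $25: Ibarra $53,525; Petrov $66,400; Quinlan $94,800; Ferraro $116,525; Bergstrom $121,875. Sum = $453,125.
Difference $453,150 − $453,125 = +$25 applied to largest allocation (Bergstrom): Bergstrom becomes $121,900.

Ibarra: $53,525 | Petrov: $66,400 | Quinlan: $94,800 | Ferraro: $116,525 | Bergstrom: $121,900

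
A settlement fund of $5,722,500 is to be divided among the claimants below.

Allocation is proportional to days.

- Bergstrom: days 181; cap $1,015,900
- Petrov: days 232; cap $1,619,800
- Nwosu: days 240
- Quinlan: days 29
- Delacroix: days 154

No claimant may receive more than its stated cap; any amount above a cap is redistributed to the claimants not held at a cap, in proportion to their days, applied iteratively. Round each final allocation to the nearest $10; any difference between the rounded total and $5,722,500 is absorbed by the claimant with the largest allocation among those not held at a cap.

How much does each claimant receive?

Sum of days: 836.
Pro-rata shares before constraints: Bergstrom 1,238,962.32; Petrov 1,588,062.20; Nwosu 1,642,822.97; Quinlan 198,507.78; Delacroix 1,054,144.74.
Held at cap: Bergstrom ($1,015,900); remaining pool $4,706,600 reallocated over remaining days 655.
Held at cap: Petrov ($1,619,800); remaining pool $3,086,800 reallocated over remaining days 423.
Shares after redistribution: Nwosu 1,751,375.89 → $1,751,380; Quinlan 211,624.59 → $211,620; Delacroix 1,123,799.53 → $1,123,800.

Bergstrom: $1,015,900; Petrov: $1,619,800; Nwosu: $1,751,380; Quinlan: $211,620; Delacroix: $1,123,800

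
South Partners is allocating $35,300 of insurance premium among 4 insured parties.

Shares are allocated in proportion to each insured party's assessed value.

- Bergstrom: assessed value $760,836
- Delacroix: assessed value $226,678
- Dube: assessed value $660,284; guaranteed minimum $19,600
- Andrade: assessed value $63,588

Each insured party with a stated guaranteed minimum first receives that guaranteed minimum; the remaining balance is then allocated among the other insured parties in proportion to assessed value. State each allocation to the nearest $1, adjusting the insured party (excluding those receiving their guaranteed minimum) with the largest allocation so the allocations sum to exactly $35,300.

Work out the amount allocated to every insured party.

Minimums first: Dube $19,600. Balance $15,700.
Balance split over remaining assessed value 1,051,102: Bergstrom 11,364.38 → $11,364; Delacroix 3,385.82 → $3,386; Andrade 949.80 → $950.

Bergstrom: $11,364 | Delacroix: $3,386 | Dube: $19,600 | Andrade: $950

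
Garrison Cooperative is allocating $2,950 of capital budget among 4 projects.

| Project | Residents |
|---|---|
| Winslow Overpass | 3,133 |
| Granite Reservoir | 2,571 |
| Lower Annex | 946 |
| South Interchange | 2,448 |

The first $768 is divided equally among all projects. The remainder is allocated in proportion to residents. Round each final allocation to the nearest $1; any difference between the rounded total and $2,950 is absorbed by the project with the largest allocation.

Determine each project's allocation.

Equal tier: $768 ÷ 4 = $192 apiece.
Remainder $2,182 by residents (total 9,098): Winslow Overpass 751.40 → $751; Granite Reservoir 616.61 → $617; Lower Annex 226.88 → $227; South Interchange 587.11 → $587.
Totals: Winslow Overpass $192 + $751 = $943; Granite Reservoir $192 + $617 = $809; Lower Annex $192 + $227 = $419; South Interchange $192 + $587 = $779.

Winslow Overpass: $943 · Granite Reservoir: $809 · Lower Annex: $419 · South Interchange: $779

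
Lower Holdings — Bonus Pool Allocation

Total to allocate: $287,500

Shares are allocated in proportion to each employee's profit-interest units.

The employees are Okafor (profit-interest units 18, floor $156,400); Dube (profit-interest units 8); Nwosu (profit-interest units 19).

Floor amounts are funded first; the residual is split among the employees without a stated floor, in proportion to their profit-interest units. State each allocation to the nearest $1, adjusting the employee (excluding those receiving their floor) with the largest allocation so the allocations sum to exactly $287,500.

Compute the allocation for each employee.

Minimums first: Okafor $156,400. Balance $131,100.
Balance split over remaining profit-interest units 27: Dube 38,844.44 → $38,844; Nwosu 92,255.56 → $92,256.

Okafor: $156,400; Dube: $38,844; Nwosu: $92,256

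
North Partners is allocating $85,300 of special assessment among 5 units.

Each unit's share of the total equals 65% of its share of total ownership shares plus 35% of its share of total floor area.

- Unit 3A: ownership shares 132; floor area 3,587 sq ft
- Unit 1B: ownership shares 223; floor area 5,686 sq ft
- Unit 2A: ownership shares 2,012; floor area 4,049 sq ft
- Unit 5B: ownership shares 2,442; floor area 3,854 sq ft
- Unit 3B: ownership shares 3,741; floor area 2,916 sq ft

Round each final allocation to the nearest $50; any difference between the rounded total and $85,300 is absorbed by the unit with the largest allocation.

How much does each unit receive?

Ownership shares total 8,550; floor area total 20,092.
Composite weights (65% ownership shares + 35% floor area): Unit 3A 0.0725; Unit 1B 0.1160; Unit 2A 0.2235; Unit 5B 0.2528; Unit 3B 0.3352.
Raw shares: Unit 3A 6,185.97; Unit 1B 9,895.02; Unit 2A 19,063.88; Unit 5B 21,562.59; Unit 3B 28,592.55.
At nearest $50: Unit 3A $6,200; Unit 1B $9,900; Unit 2A $19,050; Unit 5B $21,550; Unit 3B $28,600. Sum = $85,300.
Rounded total matches; no reconciliation needed.

Unit 3A: $6,200; Unit 1B: $9,900; Unit 2A: $19,050; Unit 5B: $21,550; Unit 3B: $28,600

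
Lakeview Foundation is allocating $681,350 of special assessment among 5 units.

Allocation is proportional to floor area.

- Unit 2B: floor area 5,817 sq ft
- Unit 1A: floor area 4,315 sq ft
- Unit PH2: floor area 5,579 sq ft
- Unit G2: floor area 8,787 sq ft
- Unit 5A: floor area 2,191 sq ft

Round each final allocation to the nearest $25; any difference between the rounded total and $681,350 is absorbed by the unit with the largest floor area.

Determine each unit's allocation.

Unit 2B: $148,500 · Unit 1A: $110,150 · Unit PH2: $142,425 · Unit G2: $224,350 · Unit 5A: $55,925

Combined floor area = 5,817 + 4,315 + 5,579 + 8,787 + 2,191 = 26,689.
Pro-rata amounts: Unit 2B 148,503.61; Unit 1A 110,158.69; Unit PH2 142,427.65; Unit G2 224,325.47; Unit 5A 55,934.57.
Rounded to nearest $25: Unit 2B $148,500; Unit 1A $110,150; Unit PH2 $142,425; Unit G2 $224,325; Unit 5A $55,925. Sum = $681,325.
Difference $681,350 − $681,325 = +$25 applied to largest floor area (Unit G2): Unit G2 becomes $224,350.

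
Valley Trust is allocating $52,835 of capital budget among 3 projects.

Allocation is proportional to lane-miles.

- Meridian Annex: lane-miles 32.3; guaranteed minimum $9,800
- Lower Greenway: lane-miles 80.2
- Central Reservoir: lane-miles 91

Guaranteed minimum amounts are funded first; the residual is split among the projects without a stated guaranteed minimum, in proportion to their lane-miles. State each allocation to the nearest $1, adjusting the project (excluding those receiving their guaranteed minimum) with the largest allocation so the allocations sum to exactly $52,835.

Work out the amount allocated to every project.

Meridian Annex: $9,800 · Lower Greenway: $20,160 · Central Reservoir: $22,875

Fund the minimums — Meridian Annex $9,800. Remaining pool $43,035.
Remaining pool split over remaining lane-miles 171.2: Lower Greenway 20,160.09 → $20,160; Central Reservoir 22,874.91 → $22,875.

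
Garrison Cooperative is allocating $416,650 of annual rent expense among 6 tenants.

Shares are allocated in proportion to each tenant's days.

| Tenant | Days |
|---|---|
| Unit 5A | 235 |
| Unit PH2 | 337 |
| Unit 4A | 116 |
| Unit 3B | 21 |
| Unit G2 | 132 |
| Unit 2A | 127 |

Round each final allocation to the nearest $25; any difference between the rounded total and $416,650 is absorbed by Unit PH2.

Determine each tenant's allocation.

Combined days = 968.
Pro-rata amounts: Unit 5A 235/968 × $416,650 = 101,149.54; Unit PH2 337/968 × $416,650 = 145,052.74; Unit 4A 116/968 × $416,650 = 49,929.13; Unit 3B 21/968 × $416,650 = 9,038.89; Unit G2 132/968 × $416,650 = 56,815.91; Unit 2A 127/968 × $416,650 = 54,663.79.
Rounded to nearest $25: Unit 5A $101,150; Unit PH2 $145,050; Unit 4A $49,925; Unit 3B $9,050; Unit G2 $56,825; Unit 2A $54,675. Sum = $416,675.
Difference $416,650 − $416,675 = −$25 applied to Unit PH2: Unit PH2 becomes $145,025.

Unit 5A: $101,150 · Unit PH2: $145,025 · Unit 4A: $49,925 · Unit 3B: $9,050 · Unit G2: $56,825 · Unit 2A: $54,675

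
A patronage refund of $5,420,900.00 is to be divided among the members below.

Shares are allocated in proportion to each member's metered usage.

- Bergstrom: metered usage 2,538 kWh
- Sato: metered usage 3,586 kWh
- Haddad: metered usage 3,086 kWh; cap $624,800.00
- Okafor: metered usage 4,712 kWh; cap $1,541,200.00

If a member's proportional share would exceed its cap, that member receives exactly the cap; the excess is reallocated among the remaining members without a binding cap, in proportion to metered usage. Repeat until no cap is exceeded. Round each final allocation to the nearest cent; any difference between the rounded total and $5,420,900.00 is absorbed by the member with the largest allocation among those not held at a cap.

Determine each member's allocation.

Bergstrom: $1,348,944.51 | Sato: $1,905,955.49 | Haddad: $624,800.00 | Okafor: $1,541,200.00

Combined metered usage = 13,922.
Pro-rata shares before constraints: Bergstrom 988,237.6239; Sato 1,396,304.2235; Haddad 1,201,615.9604; Okafor 1,834,742.1922.
Capped: Haddad ($624,800.00), Okafor ($1,541,200.00); balance $3,254,900.00 reallocated over remaining metered usage 6,124.
Remaining shares: Bergstrom 1,348,944.5134 → $1,348,944.51; Sato 1,905,955.4866 → $1,905,955.49.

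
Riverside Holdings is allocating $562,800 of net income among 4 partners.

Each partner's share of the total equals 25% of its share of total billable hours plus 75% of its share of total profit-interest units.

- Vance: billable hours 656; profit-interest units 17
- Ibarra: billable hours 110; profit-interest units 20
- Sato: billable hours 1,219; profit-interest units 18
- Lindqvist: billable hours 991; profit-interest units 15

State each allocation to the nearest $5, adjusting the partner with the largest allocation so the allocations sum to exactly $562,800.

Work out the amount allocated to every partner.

Vance: $133,525; Ibarra: $125,800; Sato: $166,170; Lindqvist: $137,305

Totals — billable hours 2,976, profit-interest units 70.
Composite weights (25% billable hours + 75% profit-interest units): Vance 0.2373; Ibarra 0.2235; Sato 0.2953; Lindqvist 0.2440.
Unrounded shares: Vance 133,524.52; Ibarra 125,800.60; Sato 166,172.16; Lindqvist 137,302.72.
At nearest $5: Vance $133,525; Ibarra $125,800; Sato $166,170; Lindqvist $137,305. Sum = $562,800.
Rounded total matches; no reconciliation needed.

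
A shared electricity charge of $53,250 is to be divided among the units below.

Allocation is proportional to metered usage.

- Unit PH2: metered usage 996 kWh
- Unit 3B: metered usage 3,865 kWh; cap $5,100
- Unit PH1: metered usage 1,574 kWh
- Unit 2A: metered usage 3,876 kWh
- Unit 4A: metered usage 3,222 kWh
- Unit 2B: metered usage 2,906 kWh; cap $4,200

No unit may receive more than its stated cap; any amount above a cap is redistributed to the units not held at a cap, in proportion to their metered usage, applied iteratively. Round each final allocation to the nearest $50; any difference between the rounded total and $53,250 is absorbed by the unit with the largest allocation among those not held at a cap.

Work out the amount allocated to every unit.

Unit PH2: $4,550 · Unit 3B: $5,100 · Unit PH1: $7,150 · Unit 2A: $17,600 · Unit 4A: $14,650 · Unit 2B: $4,200

Total metered usage = 16,439.
Pro-rata shares before constraints: Unit PH2 3,226.29; Unit 3B 12,519.69; Unit PH1 5,098.58; Unit 2A 12,555.33; Unit 4A 10,436.86; Unit 2B 9,413.26.
Cap binds for Unit 3B ($5,100), Unit 2B ($4,200); balance $43,950 reallocated over remaining metered usage 9,668.
Redistributed shares: Unit PH2 4,527.74 → $4,550; Unit PH1 7,155.29 → $7,150; Unit 2A 17,620.00 → $17,600; Unit 4A 14,646.97 → $14,650.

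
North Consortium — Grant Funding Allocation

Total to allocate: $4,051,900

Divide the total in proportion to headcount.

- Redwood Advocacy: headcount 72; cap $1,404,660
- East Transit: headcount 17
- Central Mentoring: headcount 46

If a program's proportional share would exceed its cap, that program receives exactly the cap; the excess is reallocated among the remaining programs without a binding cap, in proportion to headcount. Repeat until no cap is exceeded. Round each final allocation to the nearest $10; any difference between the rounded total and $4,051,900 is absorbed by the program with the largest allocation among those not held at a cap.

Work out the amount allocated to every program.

Redwood Advocacy: $1,404,660 | East Transit: $714,330 | Central Mentoring: $1,932,910

Headcount total: 135.
Unconstrained shares: Redwood Advocacy 2,161,013.33; East Transit 510,239.26; Central Mentoring 1,380,647.41.
Held at cap: Redwood Advocacy ($1,404,660); remaining pool $2,647,240 reallocated over remaining headcount 63.
Remaining shares: East Transit 714,334.60 → $714,330; Central Mentoring 1,932,905.40 → $1,932,910.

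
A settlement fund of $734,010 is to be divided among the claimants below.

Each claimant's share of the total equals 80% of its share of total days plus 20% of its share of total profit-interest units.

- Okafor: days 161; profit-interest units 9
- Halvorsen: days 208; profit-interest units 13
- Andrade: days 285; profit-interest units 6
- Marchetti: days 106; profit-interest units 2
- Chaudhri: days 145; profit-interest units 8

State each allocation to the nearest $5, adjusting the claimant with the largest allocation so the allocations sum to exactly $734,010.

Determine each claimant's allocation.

Okafor: $139,235; Halvorsen: $185,180; Andrade: $208,100; Marchetti: $76,505; Chaudhri: $124,990

Totals — days 905, profit-interest units 38.
Composite weights (80% days + 20% profit-interest units): Okafor 0.1897; Halvorsen 0.2523; Andrade 0.2835; Marchetti 0.1042; Chaudhri 0.1703.
Pro-rata amounts: Okafor 139,233.52; Halvorsen 185,182.25; Andrade 208,101.12; Marchetti 76,504.37; Chaudhri 124,988.73.
Rounded to nearest $5: Okafor $139,235; Halvorsen $185,180; Andrade $208,100; Marchetti $76,505; Chaudhri $124,990. Sum = $734,010.
No rounding difference to absorb.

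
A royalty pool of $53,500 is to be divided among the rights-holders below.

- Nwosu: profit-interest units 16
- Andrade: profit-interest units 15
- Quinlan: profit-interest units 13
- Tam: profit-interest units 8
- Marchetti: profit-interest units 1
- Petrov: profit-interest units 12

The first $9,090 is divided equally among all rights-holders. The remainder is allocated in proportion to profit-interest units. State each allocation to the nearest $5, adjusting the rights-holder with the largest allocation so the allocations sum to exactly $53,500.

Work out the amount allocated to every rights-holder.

Nwosu: $12,445 · Andrade: $11,765 · Quinlan: $10,395 · Tam: $6,980 · Marchetti: $2,200 · Petrov: $9,715

Equal tier: $9,090 ÷ 6 = $1,515 apiece.
Remainder $44,410 by profit-interest units (total 65): Nwosu 10,931.69 → $10,930; Andrade 10,248.46 → $10,250; Quinlan 8,882.00 → $8,880; Tam 5,465.85 → $5,465; Marchetti 683.23 → $685; Petrov 8,198.77 → $8,200.
Totals: Nwosu $1,515 + $10,930 = $12,445; Andrade $1,515 + $10,250 = $11,765; Quinlan $1,515 + $8,880 = $10,395; Tam $1,515 + $5,465 = $6,980; Marchetti $1,515 + $685 = $2,200; Petrov $1,515 + $8,200 = $9,715.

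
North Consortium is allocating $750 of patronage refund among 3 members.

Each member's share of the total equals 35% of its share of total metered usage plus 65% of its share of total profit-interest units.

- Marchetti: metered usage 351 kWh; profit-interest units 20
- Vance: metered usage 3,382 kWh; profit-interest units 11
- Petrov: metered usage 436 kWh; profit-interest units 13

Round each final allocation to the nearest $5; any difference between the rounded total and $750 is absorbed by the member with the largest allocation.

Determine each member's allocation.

Metered usage total 4,169; profit-interest units total 44.
Combined weights (35% metered usage + 65% profit-interest units): Marchetti 0.3249; Vance 0.4464; Petrov 0.2286.
Proportional shares: Marchetti 243.69; Vance 334.82; Petrov 171.49.
After rounding ($5): Marchetti $245; Vance $335; Petrov $170. Sum = $750.
Rounded total matches; no reconciliation needed.

Marchetti: $245 · Vance: $335 · Petrov: $170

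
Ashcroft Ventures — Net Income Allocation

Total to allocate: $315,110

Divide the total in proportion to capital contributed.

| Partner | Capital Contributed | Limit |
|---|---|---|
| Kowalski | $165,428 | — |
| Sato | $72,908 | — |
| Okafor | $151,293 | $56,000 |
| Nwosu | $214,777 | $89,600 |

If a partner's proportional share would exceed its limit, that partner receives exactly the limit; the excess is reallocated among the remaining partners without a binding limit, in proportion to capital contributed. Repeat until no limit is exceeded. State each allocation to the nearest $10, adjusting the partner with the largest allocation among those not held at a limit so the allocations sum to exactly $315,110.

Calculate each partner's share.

Sum of capital contributed: 604,406.
Pro-rata shares before constraints: Kowalski 86,246.69; Sato 38,010.94; Okafor 78,877.34; Nwosu 111,975.03.
Capped: Okafor ($56,000), Nwosu ($89,600); balance $169,510 reallocated over remaining capital contributed 238,336.
Redistributed shares: Kowalski 117,656.17 → $117,660; Sato 51,853.83 → $51,850.

Kowalski: $117,660 | Sato: $51,850 | Okafor: $56,000 | Nwosu: $89,600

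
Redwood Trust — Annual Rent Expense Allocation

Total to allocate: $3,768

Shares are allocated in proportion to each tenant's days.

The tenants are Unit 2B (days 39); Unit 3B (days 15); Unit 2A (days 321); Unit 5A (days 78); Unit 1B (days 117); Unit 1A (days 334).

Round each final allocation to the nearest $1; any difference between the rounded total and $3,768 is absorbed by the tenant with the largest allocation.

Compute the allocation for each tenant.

Total days = 904.
Pro-rata amounts: Unit 2B 39/904 × $3,768 = 162.56; Unit 3B 15/904 × $3,768 = 62.52; Unit 2A 321/904 × $3,768 = 1,337.97; Unit 5A 78/904 × $3,768 = 325.12; Unit 1B 117/904 × $3,768 = 487.67; Unit 1A 334/904 × $3,768 = 1,392.16.
At nearest $1: Unit 2B $163; Unit 3B $63; Unit 2A $1,338; Unit 5A $325; Unit 1B $488; Unit 1A $1,392. Sum = $3,769.
Difference $3,768 − $3,769 = −$1 applied to largest allocation (Unit 1A): Unit 1A becomes $1,391.

Unit 2B: $163 · Unit 3B: $63 · Unit 2A: $1,338 · Unit 5A: $325 · Unit 1B: $488 · Unit 1A: $1,391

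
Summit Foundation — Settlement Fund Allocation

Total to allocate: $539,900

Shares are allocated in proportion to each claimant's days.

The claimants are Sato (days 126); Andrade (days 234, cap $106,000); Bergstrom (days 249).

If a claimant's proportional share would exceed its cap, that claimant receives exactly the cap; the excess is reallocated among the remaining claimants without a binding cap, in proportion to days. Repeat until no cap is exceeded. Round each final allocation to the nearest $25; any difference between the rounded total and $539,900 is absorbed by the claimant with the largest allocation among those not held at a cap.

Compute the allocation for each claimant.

Sato: $145,800 · Andrade: $106,000 · Bergstrom: $288,100

Combined days = 609.
Proportional shares (ignoring caps): Sato 111,703.45; Andrade 207,449.26; Bergstrom 220,747.29.
Held at cap: Andrade ($106,000); residual $433,900 reallocated over remaining days 375.
Shares after redistribution: Sato 145,790.40 → $145,800; Bergstrom 288,109.60 → $288,100.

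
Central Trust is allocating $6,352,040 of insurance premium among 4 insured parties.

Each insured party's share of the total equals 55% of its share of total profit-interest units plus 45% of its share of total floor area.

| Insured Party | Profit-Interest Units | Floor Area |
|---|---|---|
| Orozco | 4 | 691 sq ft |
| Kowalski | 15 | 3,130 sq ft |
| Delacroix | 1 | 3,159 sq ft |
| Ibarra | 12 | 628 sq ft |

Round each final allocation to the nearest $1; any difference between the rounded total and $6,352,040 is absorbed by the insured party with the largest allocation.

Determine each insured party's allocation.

Profit-interest units total 32; floor area total 7,608.
Blended shares (55% profit-interest units + 45% floor area): Orozco 0.1096; Kowalski 0.4429; Delacroix 0.2040; Ibarra 0.2434.
Proportional shares: Orozco 696,319.84; Kowalski 2,813,614.33; Delacroix 1,296,050.35; Ibarra 1,546,055.48.
After rounding ($1): Orozco $696,320; Kowalski $2,813,614; Delacroix $1,296,050; Ibarra $1,546,055. Sum = $6,352,039.
Difference $6,352,040 − $6,352,039 = +$1 applied to largest allocation (Kowalski): Kowalski becomes $2,813,615.

Orozco: $696,320; Kowalski: $2,813,615; Delacroix: $1,296,050; Ibarra: $1,546,055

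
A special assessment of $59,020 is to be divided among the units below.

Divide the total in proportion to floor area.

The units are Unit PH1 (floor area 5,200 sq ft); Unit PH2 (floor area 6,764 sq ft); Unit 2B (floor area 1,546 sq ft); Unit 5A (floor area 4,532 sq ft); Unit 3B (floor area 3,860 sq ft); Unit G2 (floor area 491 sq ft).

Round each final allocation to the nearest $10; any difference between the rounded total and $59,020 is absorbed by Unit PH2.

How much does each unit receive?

Unit PH1: $13,710 · Unit PH2: $17,840 · Unit 2B: $4,070 · Unit 5A: $11,940 · Unit 3B: $10,170 · Unit G2: $1,290

Total floor area = 22,393.
Proportional shares: Unit PH1 5,200/22,393 × $59,020 = 13,705.35; Unit PH2 6,764/22,393 × $59,020 = 17,827.50; Unit 2B 1,546/22,393 × $59,020 = 4,074.71; Unit 5A 4,532/22,393 × $59,020 = 11,944.74; Unit 3B 3,860/22,393 × $59,020 = 10,173.59; Unit G2 491/22,393 × $59,020 = 1,294.10.
Rounded to nearest $10: Unit PH1 $13,710; Unit PH2 $17,830; Unit 2B $4,070; Unit 5A $11,940; Unit 3B $10,170; Unit G2 $1,290. Sum = $59,010.
Difference $59,020 − $59,010 = +$10 applied to Unit PH2: Unit PH2 becomes $17,840.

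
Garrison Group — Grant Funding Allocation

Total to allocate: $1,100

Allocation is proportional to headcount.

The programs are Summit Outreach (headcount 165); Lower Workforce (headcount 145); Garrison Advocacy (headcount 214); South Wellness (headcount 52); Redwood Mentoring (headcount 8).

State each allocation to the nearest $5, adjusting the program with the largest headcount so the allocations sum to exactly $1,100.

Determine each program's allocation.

Combined headcount = 165 + 145 + 214 + 52 + 8 = 584.
Pro-rata amounts: Summit Outreach 310.79; Lower Workforce 273.12; Garrison Advocacy 403.08; South Wellness 97.95; Redwood Mentoring 15.07.
Rounded to nearest $5: Summit Outreach $310; Lower Workforce $275; Garrison Advocacy $405; South Wellness $100; Redwood Mentoring $15. Sum = $1,105.
Difference $1,100 − $1,105 = −$5 applied to largest headcount (Garrison Advocacy): Garrison Advocacy becomes $400.

Summit Outreach: $310 | Lower Workforce: $275 | Garrison Advocacy: $400 | South Wellness: $100 | Redwood Mentoring: $15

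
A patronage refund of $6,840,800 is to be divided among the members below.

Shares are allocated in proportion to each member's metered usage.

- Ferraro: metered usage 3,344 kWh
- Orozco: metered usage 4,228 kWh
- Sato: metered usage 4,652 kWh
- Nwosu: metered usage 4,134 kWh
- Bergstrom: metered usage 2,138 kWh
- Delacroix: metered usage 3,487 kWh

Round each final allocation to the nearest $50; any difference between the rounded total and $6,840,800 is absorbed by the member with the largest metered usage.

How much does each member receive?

Total metered usage = 3,344 + 4,228 + 4,652 + 4,134 + 2,138 + 3,487 = 21,983.
Raw shares: Ferraro 1,040,605.70; Orozco 1,315,694.05; Sato 1,447,636.88; Nwosu 1,286,442.58; Bergstrom 665,315.49; Delacroix 1,085,105.29.
After rounding ($50): Ferraro $1,040,600; Orozco $1,315,700; Sato $1,447,650; Nwosu $1,286,450; Bergstrom $665,300; Delacroix $1,085,100. Sum = $6,840,800.
Sum already equals the total — no adjustment.

Ferraro: $1,040,600 | Orozco: $1,315,700 | Sato: $1,447,650 | Nwosu: $1,286,450 | Bergstrom: $665,300 | Delacroix: $1,085,100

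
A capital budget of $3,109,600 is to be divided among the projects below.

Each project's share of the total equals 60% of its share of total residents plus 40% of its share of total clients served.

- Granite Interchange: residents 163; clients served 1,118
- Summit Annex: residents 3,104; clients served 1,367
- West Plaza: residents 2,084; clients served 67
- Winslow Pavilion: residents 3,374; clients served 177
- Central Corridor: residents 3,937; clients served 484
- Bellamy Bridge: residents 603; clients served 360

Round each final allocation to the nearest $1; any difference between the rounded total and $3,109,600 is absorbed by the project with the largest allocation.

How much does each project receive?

Granite Interchange: $412,127 | Summit Annex: $912,469 | West Plaza: $316,445 | Winslow Pavilion: $536,180 | Central Corridor: $722,241 | Bellamy Bridge: $210,138

Totals — residents 13,265, clients served 3,573.
Composite weights (60% residents + 40% clients served): Granite Interchange 0.1325; Summit Annex 0.2934; West Plaza 0.1018; Winslow Pavilion 0.1724; Central Corridor 0.2323; Bellamy Bridge 0.0676.
Unrounded shares: Granite Interchange 412,126.84; Summit Annex 912,469.24; West Plaza 316,444.71; Winslow Pavilion 536,180.30; Central Corridor 722,241.31; Bellamy Bridge 210,137.60.
At nearest $1: Granite Interchange $412,127; Summit Annex $912,469; West Plaza $316,445; Winslow Pavilion $536,180; Central Corridor $722,241; Bellamy Bridge $210,138. Sum = $3,109,600.
Sum already equals the total — no adjustment.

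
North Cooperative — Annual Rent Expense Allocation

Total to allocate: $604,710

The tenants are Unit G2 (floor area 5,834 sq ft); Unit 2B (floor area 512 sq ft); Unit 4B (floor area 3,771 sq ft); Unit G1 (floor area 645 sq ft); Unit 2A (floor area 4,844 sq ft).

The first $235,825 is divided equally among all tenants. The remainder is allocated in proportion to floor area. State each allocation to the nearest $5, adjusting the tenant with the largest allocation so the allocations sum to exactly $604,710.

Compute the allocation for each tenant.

Unit G2: $185,070; Unit 2B: $59,265; Unit 4B: $136,300; Unit G1: $62,410; Unit 2A: $161,665

Equal tier: $235,825 ÷ 5 = $47,165 apiece.
Remainder $368,885 by floor area (total 15,606): Unit G2 137,900.49 → $137,900; Unit 2B 12,102.34 → $12,100; Unit 4B 89,136.57 → $89,135; Unit G1 15,246.11 → $15,245; Unit 2A 114,499.48 → $114,500.
Rounding difference +$5 on remainder applied to Unit G2.
Totals: Unit G2 $47,165 + $137,905 = $185,070; Unit 2B $47,165 + $12,100 = $59,265; Unit 4B $47,165 + $89,135 = $136,300; Unit G1 $47,165 + $15,245 = $62,410; Unit 2A $47,165 + $114,500 = $161,665.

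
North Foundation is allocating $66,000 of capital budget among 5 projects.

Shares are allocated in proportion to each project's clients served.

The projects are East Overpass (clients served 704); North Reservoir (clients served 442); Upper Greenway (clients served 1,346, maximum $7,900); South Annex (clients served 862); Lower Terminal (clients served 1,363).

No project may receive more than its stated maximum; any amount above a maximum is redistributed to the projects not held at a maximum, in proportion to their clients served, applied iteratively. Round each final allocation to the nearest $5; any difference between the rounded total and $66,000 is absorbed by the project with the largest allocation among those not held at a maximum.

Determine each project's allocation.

East Overpass: $12,135; North Reservoir: $7,620; Upper Greenway: $7,900; South Annex: $14,855; Lower Terminal: $23,490

Clients served total: 4,717.
Proportional shares (ignoring caps): East Overpass 9,850.33; North Reservoir 6,184.44; Upper Greenway 18,833.16; South Annex 12,061.06; Lower Terminal 19,071.02.
Capped: Upper Greenway ($7,900); remaining pool $58,100 reallocated over remaining clients served 3,371.
Shares after redistribution: East Overpass 12,133.61 → $12,135; North Reservoir 7,617.98 → $7,620; South Annex 14,856.78 → $14,855; Lower Terminal 23,491.63 → $23,490.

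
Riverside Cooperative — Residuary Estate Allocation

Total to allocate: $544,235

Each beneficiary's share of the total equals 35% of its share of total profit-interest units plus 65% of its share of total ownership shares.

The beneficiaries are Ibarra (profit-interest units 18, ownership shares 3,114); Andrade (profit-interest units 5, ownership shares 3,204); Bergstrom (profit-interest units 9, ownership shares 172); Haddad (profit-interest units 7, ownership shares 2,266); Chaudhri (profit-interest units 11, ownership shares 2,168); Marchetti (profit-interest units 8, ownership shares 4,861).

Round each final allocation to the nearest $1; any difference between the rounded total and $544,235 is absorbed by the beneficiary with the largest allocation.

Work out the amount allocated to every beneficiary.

Totals — profit-interest units 58, ownership shares 15,785.
Combined weights (35% profit-interest units + 65% ownership shares): Ibarra 0.2369; Andrade 0.1621; Bergstrom 0.0614; Haddad 0.1356; Chaudhri 0.1557; Marchetti 0.2484.
Raw shares: Ibarra 128,902.07; Andrade 88,224.74; Bergstrom 33,412.23; Haddad 73,771.86; Chaudhri 84,712.32; Marchetti 135,211.78.
At nearest $1: Ibarra $128,902; Andrade $88,225; Bergstrom $33,412; Haddad $73,772; Chaudhri $84,712; Marchetti $135,212. Sum = $544,235.
Rounded total matches; no reconciliation needed.

Ibarra: $128,902 · Andrade: $88,225 · Bergstrom: $33,412 · Haddad: $73,772 · Chaudhri: $84,712 · Marchetti: $135,212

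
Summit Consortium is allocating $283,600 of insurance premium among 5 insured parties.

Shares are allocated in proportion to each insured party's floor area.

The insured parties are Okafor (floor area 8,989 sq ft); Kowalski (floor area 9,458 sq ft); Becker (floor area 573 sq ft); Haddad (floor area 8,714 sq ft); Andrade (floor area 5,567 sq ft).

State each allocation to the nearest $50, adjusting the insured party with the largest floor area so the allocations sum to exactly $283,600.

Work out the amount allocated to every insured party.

Floor area total: 8,989 + 9,458 + 573 + 8,714 + 5,567 = 33,301.
Proportional shares: Okafor 76,552.67; Kowalski 80,546.79; Becker 4,879.82; Haddad 74,210.70; Andrade 47,410.02.
At nearest $50: Okafor $76,550; Kowalski $80,550; Becker $4,900; Haddad $74,200; Andrade $47,400. Sum = $283,600.
No rounding difference to absorb.

Okafor: $76,550 | Kowalski: $80,550 | Becker: $4,900 | Haddad: $74,200 | Andrade: $47,400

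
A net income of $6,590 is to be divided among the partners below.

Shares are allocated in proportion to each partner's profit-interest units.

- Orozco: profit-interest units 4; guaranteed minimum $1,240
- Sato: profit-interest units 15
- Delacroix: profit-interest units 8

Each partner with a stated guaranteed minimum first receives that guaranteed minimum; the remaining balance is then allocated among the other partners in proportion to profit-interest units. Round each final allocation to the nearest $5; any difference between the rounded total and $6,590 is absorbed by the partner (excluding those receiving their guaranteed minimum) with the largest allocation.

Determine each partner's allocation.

Orozco: $1,240; Sato: $3,490; Delacroix: $1,860

Guaranteed amounts: Orozco $1,240. Balance $5,350.
Balance split over remaining profit-interest units 23: Sato 3,489.13 → $3,490; Delacroix 1,860.87 → $1,860.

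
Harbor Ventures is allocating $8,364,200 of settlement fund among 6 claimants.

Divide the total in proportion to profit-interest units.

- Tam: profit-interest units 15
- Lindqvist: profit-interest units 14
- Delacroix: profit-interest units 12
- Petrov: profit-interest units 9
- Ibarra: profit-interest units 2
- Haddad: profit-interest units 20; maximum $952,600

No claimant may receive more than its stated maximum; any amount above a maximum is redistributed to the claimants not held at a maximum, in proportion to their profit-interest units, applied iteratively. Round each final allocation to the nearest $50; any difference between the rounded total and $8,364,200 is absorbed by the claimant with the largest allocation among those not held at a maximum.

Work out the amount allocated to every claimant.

Tam: $2,137,950; Lindqvist: $1,995,450; Delacroix: $1,710,350; Petrov: $1,282,800; Ibarra: $285,050; Haddad: $952,600

Total profit-interest units = 72.
Unconstrained shares: Tam 1,742,541.67; Lindqvist 1,626,372.22; Delacroix 1,394,033.33; Petrov 1,045,525.00; Ibarra 232,338.89; Haddad 2,323,388.89.
Cap binds for Haddad ($952,600); residual $7,411,600 reallocated over remaining profit-interest units 52.
Remaining shares: Tam 2,137,961.54 → $2,137,950; Lindqvist 1,995,430.77 → $1,995,450; Delacroix 1,710,369.23 → $1,710,350; Petrov 1,282,776.92 → $1,282,800; Ibarra 285,061.54 → $285,050.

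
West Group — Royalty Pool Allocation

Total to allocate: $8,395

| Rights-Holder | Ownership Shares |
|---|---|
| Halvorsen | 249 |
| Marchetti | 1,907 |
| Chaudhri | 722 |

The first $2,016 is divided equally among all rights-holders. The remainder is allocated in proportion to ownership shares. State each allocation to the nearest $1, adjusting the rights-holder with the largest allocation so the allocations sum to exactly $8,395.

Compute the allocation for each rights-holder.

$2,016 shared equally gives $672 per rights-holder.
Remainder $6,379 by ownership shares (total 2,878): Halvorsen 551.90 → $552; Marchetti 4,226.81 → $4,227; Chaudhri 1,600.29 → $1,600.
Totals: Halvorsen $672 + $552 = $1,224; Marchetti $672 + $4,227 = $4,899; Chaudhri $672 + $1,600 = $2,272.

Halvorsen: $1,224 | Marchetti: $4,899 | Chaudhri: $2,272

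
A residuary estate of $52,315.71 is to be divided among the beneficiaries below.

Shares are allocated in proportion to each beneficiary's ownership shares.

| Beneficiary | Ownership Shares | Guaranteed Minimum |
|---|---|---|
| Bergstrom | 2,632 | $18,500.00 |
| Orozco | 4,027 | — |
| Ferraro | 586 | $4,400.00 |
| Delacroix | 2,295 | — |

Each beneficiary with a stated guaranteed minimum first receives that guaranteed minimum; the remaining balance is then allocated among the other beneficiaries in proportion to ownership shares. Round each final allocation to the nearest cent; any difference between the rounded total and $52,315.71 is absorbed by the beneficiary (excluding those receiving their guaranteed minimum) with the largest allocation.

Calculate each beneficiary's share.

Bergstrom: $18,500.00 · Orozco: $18,737.28 · Ferraro: $4,400.00 · Delacroix: $10,678.43

Fund the minimums — Bergstrom $18,500.00; Ferraro $4,400.00. Balance $29,415.71.
Balance split over remaining ownership shares 6,322: Orozco 18,737.2768 → $18,737.28; Delacroix 10,678.4332 → $10,678.43.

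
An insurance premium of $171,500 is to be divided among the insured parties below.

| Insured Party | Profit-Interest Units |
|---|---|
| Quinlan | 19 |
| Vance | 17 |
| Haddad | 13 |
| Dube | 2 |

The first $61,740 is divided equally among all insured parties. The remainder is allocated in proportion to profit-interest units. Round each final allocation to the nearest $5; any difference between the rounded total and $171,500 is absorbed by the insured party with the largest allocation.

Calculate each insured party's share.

First tranche $61,740 split equally: $15,435 each.
Remainder $109,760 by profit-interest units (total 51): Quinlan 40,890.98 → $40,890; Vance 36,586.67 → $36,585; Haddad 27,978.04 → $27,980; Dube 4,304.31 → $4,305.
Totals: Quinlan $15,435 + $40,890 = $56,325; Vance $15,435 + $36,585 = $52,020; Haddad $15,435 + $27,980 = $43,415; Dube $15,435 + $4,305 = $19,740.

Quinlan: $56,325 | Vance: $52,020 | Haddad: $43,415 | Dube: $19,740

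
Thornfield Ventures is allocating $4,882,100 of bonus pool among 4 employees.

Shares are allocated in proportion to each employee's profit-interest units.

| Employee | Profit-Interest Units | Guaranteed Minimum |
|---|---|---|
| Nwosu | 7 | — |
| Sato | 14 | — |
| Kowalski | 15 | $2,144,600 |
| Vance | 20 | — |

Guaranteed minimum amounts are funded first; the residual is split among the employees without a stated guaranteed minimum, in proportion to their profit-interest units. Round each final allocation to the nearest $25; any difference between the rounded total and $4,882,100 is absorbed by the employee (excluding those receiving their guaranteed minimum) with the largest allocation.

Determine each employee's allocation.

Guaranteed amounts: Kowalski $2,144,600. Residual $2,737,500.
Residual split over remaining profit-interest units 41: Nwosu 467,378.05 → $467,375; Sato 934,756.10 → $934,750; Vance 1,335,365.85 → $1,335,375.

Nwosu: $467,375 · Sato: $934,750 · Kowalski: $2,144,600 · Vance: $1,335,375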